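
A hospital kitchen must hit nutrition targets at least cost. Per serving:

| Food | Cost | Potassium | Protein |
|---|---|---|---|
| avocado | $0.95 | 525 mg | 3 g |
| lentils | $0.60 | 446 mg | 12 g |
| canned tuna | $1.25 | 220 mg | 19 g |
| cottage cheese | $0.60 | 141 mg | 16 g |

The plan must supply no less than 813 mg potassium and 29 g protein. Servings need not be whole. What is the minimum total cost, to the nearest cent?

At the optimum either one food covers both requirements or two foods hit both targets exactly; no other combination can be cheaper.
avocado only: max(813/525, 29/3) = 9.667 servings → $9.18.
lentils only: max(813/446, 29/12) = 2.417 servings → $1.45.
canned tuna only: max(813/220, 29/19) = 3.695 servings → $4.62.
cottage cheese only: max(813/141, 29/16) = 5.766 servings → $3.46.
avocado + lentils with both targets exact would need a negative amount; discard.
avocado + canned tuna with both tight: 0.9734 servings and 1.373 servings → $2.64.
avocado + cottage cheese with both tight: 1.118 servings and 1.603 servings → $2.02.
lentils + canned tuna with both tight: 1.554 servings and 0.5447 servings → $1.61.
lentils + cottage cheese with both tight: 1.638 servings and 0.5838 servings → $1.33.
canned tuna + cottage cheese with both targets exact would need a negative amount; discard.
So the least-cost plan costs $1.33.

$1.33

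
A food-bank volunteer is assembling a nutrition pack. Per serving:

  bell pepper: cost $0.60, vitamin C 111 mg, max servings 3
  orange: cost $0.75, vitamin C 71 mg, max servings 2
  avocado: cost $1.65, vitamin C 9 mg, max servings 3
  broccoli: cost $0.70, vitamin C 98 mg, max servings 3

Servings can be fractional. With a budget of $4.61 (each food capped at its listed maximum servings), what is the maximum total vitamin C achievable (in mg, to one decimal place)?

Vitamin C per dollar: bell pepper 185, broccoli 140, orange 94.67, avocado 5.455.
Take 3 servings of bell pepper: spends $1.80, +333.0 mg vitamin C (running total 333.0 mg).
Take 3 servings of broccoli: spends $2.10, +294.0 mg vitamin C (running total 627.0 mg).
Take 0.9467 servings of orange: spends $0.71, +67.2 mg vitamin C (running total 694.2 mg).
Filling greedily by vitamin C-per-dollar is optimal for one linear limit, giving 694.2 mg.

694.2 mg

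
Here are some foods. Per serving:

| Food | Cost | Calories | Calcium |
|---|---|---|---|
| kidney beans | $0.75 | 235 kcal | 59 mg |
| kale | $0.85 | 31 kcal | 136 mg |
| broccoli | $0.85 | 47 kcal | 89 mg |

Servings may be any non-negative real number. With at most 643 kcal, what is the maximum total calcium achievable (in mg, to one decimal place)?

2820.9 mg

Calcium per kcal: kale 4.387, broccoli 1.894, kidney beans 0.2511.
With no serving limits, spend the whole calories allowance on kale: 643 kcal / 31 kcal × 136 mg = 2820.9 mg.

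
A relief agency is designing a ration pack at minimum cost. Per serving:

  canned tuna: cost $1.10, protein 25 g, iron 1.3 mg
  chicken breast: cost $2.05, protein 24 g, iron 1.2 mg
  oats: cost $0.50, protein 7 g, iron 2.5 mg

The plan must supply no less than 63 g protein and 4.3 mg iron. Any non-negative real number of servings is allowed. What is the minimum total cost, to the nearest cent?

$2.86

Two binding constraints pin down two serving amounts, so the optimal mix uses at most two foods. The candidates are each food alone (scaled to the tighter of protein/iron) and each pair with both constraints tight.
canned tuna only: max(63/25, 4.3/1.3) = 3.308 servings → $3.64.
chicken breast only: max(63/24, 4.3/1.2) = 3.583 servings → $7.35.
oats only: max(63/7, 4.3/2.5) = 9 servings → $4.50.
canned tuna + chicken breast with both targets exact would need a negative amount; discard.
canned tuna + oats with both tight: 2.386 servings and 0.4794 servings → $2.86.
chicken breast + oats with both tight: 2.469 servings and 0.5349 servings → $5.33.
So the least-cost plan costs $2.86.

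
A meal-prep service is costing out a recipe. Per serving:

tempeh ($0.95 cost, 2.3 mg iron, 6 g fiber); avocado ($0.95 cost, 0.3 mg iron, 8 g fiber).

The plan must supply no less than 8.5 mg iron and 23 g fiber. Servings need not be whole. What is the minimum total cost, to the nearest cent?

At the optimum either one food covers both requirements or two foods hit both targets exactly; no other combination can be cheaper.
tempeh only: max(8.5/2.3, 23/6) = 3.833 servings → $3.64.
avocado only: max(8.5/0.3, 23/8) = 28.33 servings → $26.92.
tempeh + avocado with both tight: 3.681 servings and 0.1145 servings → $3.61.
Cheapest feasible corner: $3.61.

$3.61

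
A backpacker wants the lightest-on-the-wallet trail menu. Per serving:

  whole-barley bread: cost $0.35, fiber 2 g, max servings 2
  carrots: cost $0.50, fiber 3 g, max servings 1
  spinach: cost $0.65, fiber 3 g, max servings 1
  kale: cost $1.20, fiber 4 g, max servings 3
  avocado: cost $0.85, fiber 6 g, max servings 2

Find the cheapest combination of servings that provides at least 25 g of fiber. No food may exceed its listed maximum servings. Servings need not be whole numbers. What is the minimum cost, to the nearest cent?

$4.45

Cost per g of fiber: avocado $0.1417, carrots $0.1667, whole-barley bread $0.1750, spinach $0.2167, kale $0.3000.
Take 2 servings of avocado: +12.0 g fiber for $1.70 (total $1.70, still need 13.0 g).
Take 1 serving of carrots: +3.0 g fiber for $0.50 (total $2.20, still need 10.0 g).
Take 2 servings of whole-barley bread: +4.0 g fiber for $0.70 (total $2.90, still need 6.0 g).
Take 1 serving of spinach: +3.0 g fiber for $0.65 (total $3.55, still need 3.0 g).
Take 0.75 servings of kale: +3.0 g fiber for $0.90 (total $4.45, still need 0.0 g).
Greedy by cheapest-per-g is optimal for a single linear constraint, so the minimum cost is $4.45.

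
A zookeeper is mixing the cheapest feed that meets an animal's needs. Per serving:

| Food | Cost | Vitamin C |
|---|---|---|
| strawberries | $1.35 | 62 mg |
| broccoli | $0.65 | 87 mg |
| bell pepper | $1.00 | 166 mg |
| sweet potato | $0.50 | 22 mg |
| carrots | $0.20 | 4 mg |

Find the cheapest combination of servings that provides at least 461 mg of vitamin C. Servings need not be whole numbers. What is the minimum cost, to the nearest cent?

Cost per mg of vitamin C: bell pepper $0.0060, broccoli $0.0075, strawberries $0.0218, sweet potato $0.0227, carrots $0.0500.
With no serving limits, use only bell pepper: 461 mg / 166 mg = 2.777 servings × $1.00 = $2.78.

$2.78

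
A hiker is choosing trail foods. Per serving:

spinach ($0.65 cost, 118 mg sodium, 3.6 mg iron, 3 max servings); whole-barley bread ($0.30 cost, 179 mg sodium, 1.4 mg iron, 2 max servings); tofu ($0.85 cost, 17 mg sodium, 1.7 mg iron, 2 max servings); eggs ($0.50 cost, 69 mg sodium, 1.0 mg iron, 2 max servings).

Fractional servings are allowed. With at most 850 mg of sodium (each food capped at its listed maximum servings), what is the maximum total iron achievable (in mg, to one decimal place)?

Iron per mg sodium: tofu 0.1, spinach 0.03051, eggs 0.01449, whole-barley bread 0.007821.
Take 2 servings of tofu: uses 34 mg sodium, +3.4 mg iron (running total 3.4 mg).
Take 3 servings of spinach: uses 354 mg sodium, +10.8 mg iron (running total 14.2 mg).
Take 2 servings of eggs: uses 138 mg sodium, +2.0 mg iron (running total 16.2 mg).
Take 1.81 servings of whole-barley bread: uses 324 mg sodium, +2.5 mg iron (running total 18.7 mg).
Greedy by best ratio exhausts the sodium allowance optimally: 18.7 mg.

18.7 mg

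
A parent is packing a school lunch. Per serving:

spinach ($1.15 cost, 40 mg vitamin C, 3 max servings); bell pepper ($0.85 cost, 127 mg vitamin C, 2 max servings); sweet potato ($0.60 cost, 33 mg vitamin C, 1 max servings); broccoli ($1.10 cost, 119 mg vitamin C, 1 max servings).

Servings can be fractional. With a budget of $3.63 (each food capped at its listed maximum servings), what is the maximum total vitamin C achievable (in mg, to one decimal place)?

Vitamin C per dollar: bell pepper 149.4, broccoli 108.2, sweet potato 55, spinach 34.78.
Take 2 servings of bell pepper: spends $1.70, +254.0 mg vitamin C (running total 254.0 mg).
Take 1 serving of broccoli: spends $1.10, +119.0 mg vitamin C (running total 373.0 mg).
Take 1 serving of sweet potato: spends $0.60, +33.0 mg vitamin C (running total 406.0 mg).
Take 0.2 servings of spinach: spends $0.23, +8.0 mg vitamin C (running total 414.0 mg).
Greedy by best ratio exhausts the cost allowance optimally: 414.0 mg.

414.0 mg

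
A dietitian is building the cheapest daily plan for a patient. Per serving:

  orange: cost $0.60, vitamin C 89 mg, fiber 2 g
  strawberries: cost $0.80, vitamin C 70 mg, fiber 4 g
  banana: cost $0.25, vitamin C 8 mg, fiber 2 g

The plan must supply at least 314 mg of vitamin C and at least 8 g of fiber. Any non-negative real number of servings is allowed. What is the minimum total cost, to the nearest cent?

orange only: max(314/89, 8/2) = 4 servings → $2.40.
strawberries only: max(314/70, 8/4) = 4.486 servings → $3.59.
banana only: max(314/8, 8/2) = 39.25 servings → $9.81.
orange + strawberries with both tight: 3.222 servings and 0.3889 servings → $2.24.
orange + banana with both tight: 3.481 servings and 0.5185 servings → $2.22.
strawberries + banana: intersection lies outside the first quadrant.
The minimum over all feasible corners is $2.22.

$2.22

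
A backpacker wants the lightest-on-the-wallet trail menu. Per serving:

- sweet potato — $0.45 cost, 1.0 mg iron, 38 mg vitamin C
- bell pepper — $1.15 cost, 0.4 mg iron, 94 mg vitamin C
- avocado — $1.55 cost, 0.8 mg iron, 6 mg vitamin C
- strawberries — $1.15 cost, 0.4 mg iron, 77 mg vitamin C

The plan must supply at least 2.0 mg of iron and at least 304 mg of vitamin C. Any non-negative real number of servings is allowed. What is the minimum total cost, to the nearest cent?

The cheapest plan sits at a corner of the feasible region — with two constraints it uses at most two foods.
sweet potato only: max(2.0/1.0, 304/38) = 8 servings → $3.60.
bell pepper only: max(2.0/0.4, 304/94) = 5 servings → $5.75.
avocado only: max(2.0/0.8, 304/6) = 50.67 servings → $78.53.
strawberries only: max(2.0/0.4, 304/77) = 5 servings → $5.75.
sweet potato + bell pepper with both tight: 0.8426 servings and 2.893 servings → $3.71.
sweet potato + avocado: intersection lies outside the first quadrant.
sweet potato + strawberries with both tight: 0.5243 servings and 3.689 servings → $4.48.
bell pepper + avocado with both tight: 3.176 servings and 0.9121 servings → $5.07.
bell pepper + strawberries: intersection lies outside the first quadrant.
avocado + strawberries with both tight: 0.5473 servings and 3.905 servings → $5.34.
The minimum over all feasible corners is $3.60.

$3.60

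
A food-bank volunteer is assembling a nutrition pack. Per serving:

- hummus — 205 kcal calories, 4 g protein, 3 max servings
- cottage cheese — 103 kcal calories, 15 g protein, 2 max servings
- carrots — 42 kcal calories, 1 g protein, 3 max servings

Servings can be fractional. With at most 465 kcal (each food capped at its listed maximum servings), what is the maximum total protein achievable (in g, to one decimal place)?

Protein per kcal: cottage cheese 0.1456, carrots 0.02381, hummus 0.01951.
Take 2 servings of cottage cheese: uses 206 kcal, +30.0 g protein (running total 30.0 g).
Take 3 servings of carrots: uses 126 kcal, +3.0 g protein (running total 33.0 g).
Take 0.6488 servings of hummus: uses 133 kcal, +2.6 g protein (running total 35.6 g).
Filling greedily by protein-per-kcal is optimal for one linear limit, giving 35.6 g.

35.6 g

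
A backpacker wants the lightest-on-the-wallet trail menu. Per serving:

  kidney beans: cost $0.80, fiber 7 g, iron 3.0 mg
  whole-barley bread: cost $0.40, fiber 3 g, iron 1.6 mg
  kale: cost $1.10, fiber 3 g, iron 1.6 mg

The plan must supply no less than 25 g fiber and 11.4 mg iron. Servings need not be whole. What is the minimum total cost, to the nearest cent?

Two binding constraints pin down two serving amounts, so the optimal mix uses at most two foods. The candidates are each food alone (scaled to the tighter of fiber/iron) and each pair with both constraints tight.
kidney beans only: max(25/7, 11.4/3.0) = 3.8 servings → $3.04.
whole-barley bread only: max(25/3, 11.4/1.6) = 8.333 servings → $3.33.
kale only: max(25/3, 11.4/1.6) = 8.333 servings → $9.17.
kidney beans + whole-barley bread with both tight: 2.636 servings and 2.182 servings → $2.98.
kidney beans + kale with both tight: 2.636 servings and 2.182 servings → $4.51.
whole-barley bread + kale (both tight): parallel constraints — no distinct corner.
The minimum over all feasible corners is $2.98.

$2.98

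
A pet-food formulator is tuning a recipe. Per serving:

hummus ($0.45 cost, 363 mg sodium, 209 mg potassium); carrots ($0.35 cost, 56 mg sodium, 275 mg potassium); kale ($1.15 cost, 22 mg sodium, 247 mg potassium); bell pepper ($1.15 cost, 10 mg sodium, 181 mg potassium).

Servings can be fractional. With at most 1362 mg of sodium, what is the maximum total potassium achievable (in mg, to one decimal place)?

24652.2 mg

Potassium per mg sodium: bell pepper 18.1, kale 11.23, carrots 4.911, hummus 0.5758.
With no serving limits, spend the whole sodium allowance on bell pepper: 1362 mg / 10 mg × 181 mg = 24652.2 mg.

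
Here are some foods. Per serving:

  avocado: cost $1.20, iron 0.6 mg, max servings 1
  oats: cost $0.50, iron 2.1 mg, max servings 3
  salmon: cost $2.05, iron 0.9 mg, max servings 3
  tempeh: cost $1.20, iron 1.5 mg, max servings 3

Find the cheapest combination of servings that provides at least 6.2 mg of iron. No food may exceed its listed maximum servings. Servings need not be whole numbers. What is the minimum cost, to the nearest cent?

$1.48

Cost per mg of iron: oats $0.2381, tempeh $0.8000, avocado $2.0000, salmon $2.2778.
Take 2.952 servings of oats: +6.2 mg iron for $1.48 (total $1.48, still need 0.0 mg).
Filling from the cheapest source first is optimal under one linear minimum: $1.48.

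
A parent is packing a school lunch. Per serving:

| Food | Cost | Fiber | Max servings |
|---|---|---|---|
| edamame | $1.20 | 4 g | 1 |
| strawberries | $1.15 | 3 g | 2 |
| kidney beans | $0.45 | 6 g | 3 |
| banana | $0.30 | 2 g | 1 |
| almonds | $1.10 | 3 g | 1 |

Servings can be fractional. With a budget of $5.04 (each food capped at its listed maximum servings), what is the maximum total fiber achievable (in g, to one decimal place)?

Fiber per dollar: kidney beans 13.33, banana 6.667, edamame 3.333, almonds 2.727, strawberries 2.609.
Take 3 servings of kidney beans: spends $1.35, +18.0 g fiber (running total 18.0 g).
Take 1 serving of banana: spends $0.30, +2.0 g fiber (running total 20.0 g).
Take 1 serving of edamame: spends $1.20, +4.0 g fiber (running total 24.0 g).
Take 1 serving of almonds: spends $1.10, +3.0 g fiber (running total 27.0 g).
Take 0.9478 servings of strawberries: spends $1.09, +2.8 g fiber (running total 29.8 g).
Greedy by best ratio exhausts the cost allowance optimally: 29.8 g.

29.8 g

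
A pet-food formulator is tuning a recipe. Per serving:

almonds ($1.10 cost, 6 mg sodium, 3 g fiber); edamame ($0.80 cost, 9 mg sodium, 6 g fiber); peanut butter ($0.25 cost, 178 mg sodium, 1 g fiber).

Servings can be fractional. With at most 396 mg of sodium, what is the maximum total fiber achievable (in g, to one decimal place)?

Fiber per mg sodium: edamame 0.6667, almonds 0.5, peanut butter 0.005618.
With no serving limits, spend the whole sodium allowance on edamame: 396 mg / 9 mg × 6 g = 264.0 g.

264.0 g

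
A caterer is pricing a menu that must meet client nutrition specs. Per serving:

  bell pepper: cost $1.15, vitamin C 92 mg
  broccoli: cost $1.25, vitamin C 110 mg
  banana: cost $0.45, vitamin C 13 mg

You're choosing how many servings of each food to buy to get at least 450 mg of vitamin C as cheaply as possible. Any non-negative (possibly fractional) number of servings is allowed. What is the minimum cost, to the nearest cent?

Cost per mg of vitamin C: broccoli $0.0114, bell pepper $0.0125, banana $0.0346.
With no serving limits, use only broccoli: 450 mg / 110 mg = 4.091 servings × $1.25 = $5.11.

$5.11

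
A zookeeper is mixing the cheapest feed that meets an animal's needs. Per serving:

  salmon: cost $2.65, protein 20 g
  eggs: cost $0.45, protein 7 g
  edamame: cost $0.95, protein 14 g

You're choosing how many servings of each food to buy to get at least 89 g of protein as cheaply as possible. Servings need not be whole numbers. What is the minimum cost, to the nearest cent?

Cost per g of protein: eggs $0.0643, edamame $0.0679, salmon $0.1325.
With no serving limits, use only eggs: 89 g / 7 g = 12.71 servings × $0.45 = $5.72.

$5.72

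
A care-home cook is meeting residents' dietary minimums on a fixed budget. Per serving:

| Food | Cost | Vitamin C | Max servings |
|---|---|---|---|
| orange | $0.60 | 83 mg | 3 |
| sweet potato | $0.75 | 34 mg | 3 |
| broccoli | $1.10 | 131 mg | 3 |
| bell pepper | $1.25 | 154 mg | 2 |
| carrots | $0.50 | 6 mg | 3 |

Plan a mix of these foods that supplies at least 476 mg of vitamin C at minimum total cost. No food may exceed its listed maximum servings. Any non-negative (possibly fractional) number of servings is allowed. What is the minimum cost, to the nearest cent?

Cost per mg of vitamin C: orange $0.0072, bell pepper $0.0081, broccoli $0.0084, sweet potato $0.0221, carrots $0.0833.
Take 3 servings of orange: +249.0 mg vitamin C for $1.80 (total $1.80, still need 227.0 mg).
Take 1.474 servings of bell pepper: +227.0 mg vitamin C for $1.84 (total $3.64, still need 0.0 mg).
Greedy by cheapest-per-mg is optimal for a single linear constraint, so the minimum cost is $3.64.

$3.64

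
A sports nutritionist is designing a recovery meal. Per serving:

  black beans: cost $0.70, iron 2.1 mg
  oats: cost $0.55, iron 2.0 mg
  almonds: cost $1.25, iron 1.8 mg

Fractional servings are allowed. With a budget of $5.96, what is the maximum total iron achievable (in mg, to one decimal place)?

Iron per dollar: oats 3.636, black beans 3, almonds 1.44.
With no serving limits, spend the whole cost allowance on oats: $5.96 / $0.55 × 2.0 mg = 21.7 mg.

21.7 mg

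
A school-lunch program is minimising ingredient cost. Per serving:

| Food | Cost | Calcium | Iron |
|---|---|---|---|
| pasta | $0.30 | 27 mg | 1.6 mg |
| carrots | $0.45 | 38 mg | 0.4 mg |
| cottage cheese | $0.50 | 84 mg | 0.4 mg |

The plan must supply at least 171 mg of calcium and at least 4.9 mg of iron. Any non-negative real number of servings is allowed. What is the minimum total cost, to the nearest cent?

pasta only: max(171/27, 4.9/1.6) = 6.333 servings → $1.90.
carrots only: max(171/38, 4.9/0.4) = 12.25 servings → $5.51.
cottage cheese only: max(171/84, 4.9/0.4) = 12.25 servings → $6.12.
pasta + carrots with both tight: 2.356 servings and 2.826 servings → $1.98.
pasta + cottage cheese with both tight: 2.777 servings and 1.143 servings → $1.40.
carrots + cottage cheese: the both-tight solution has a negative serving — not a feasible corner.
So the least-cost plan costs $1.40.

$1.40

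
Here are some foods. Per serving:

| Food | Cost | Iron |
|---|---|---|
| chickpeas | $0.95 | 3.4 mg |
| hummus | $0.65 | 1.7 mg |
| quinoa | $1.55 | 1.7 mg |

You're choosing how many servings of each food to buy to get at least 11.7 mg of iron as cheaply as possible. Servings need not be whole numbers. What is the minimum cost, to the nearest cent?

$3.27

Cost per mg of iron: chickpeas $0.2794, hummus $0.3824, quinoa $0.9118.
With no serving limits, use only chickpeas: 11.7 mg / 3.4 mg = 3.441 servings × $0.95 = $3.27.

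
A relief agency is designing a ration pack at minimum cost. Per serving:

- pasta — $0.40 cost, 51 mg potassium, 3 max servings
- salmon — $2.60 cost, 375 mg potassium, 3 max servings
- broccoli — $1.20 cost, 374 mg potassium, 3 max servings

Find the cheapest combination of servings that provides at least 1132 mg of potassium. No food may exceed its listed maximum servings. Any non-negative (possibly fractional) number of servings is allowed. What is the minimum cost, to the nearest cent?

$3.67

Cost per mg of potassium: broccoli $0.0032, salmon $0.0069, pasta $0.0078.
Take 3 servings of broccoli: +1122.0 mg potassium for $3.60 (total $3.60, still need 10.0 mg).
Take 0.02667 servings of salmon: +10.0 mg potassium for $0.07 (total $3.67, still need 0.0 mg).
Greedy by cheapest-per-mg is optimal for a single linear constraint, so the minimum cost is $3.67.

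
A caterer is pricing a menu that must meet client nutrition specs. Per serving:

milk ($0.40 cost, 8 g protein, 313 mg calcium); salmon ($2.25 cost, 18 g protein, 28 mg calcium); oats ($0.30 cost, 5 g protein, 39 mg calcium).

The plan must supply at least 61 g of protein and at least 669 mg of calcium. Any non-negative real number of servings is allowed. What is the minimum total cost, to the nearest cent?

$3.05

An LP optimum is at a vertex; with two nutrient constraints at most two foods are used. Check each candidate.
milk only: max(61/8, 669/313) = 7.625 servings → $3.05.
salmon only: max(61/18, 669/28) = 23.89 servings → $53.76.
oats only: max(61/5, 669/39) = 17.15 servings → $5.15.
milk + salmon with both tight: 1.91 servings and 2.54 servings → $6.48.
milk + oats with both tight: 0.7709 servings and 10.97 servings → $3.60.
salmon + oats: intersection lies outside the first quadrant.
Cheapest feasible corner: $3.05.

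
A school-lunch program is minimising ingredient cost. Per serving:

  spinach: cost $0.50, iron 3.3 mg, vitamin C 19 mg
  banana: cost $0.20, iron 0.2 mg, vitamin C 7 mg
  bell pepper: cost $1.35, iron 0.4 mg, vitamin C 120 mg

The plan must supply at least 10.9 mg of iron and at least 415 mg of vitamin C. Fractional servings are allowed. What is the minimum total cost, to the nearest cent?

spinach only: max(10.9/3.3, 415/19) = 21.84 servings → $10.92.
banana only: max(10.9/0.2, 415/7) = 59.29 servings → $11.86.
bell pepper only: max(10.9/0.4, 415/120) = 27.25 servings → $36.79.
spinach + banana: intersection lies outside the first quadrant.
spinach + bell pepper with both tight: 2.94 servings and 2.993 servings → $5.51.
banana + bell pepper with both tight: 53.87 servings and 0.316 servings → $11.20.
Cheapest feasible corner: $5.51.

$5.51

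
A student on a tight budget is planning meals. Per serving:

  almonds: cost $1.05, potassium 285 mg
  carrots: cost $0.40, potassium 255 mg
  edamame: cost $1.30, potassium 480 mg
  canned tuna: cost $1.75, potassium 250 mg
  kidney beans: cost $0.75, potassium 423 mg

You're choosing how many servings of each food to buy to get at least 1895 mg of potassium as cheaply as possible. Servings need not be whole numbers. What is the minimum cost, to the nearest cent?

Cost per mg of potassium: carrots $0.0016, kidney beans $0.0018, edamame $0.0027, almonds $0.0037, canned tuna $0.0070.
With no serving limits, use only carrots: 1895 mg / 255 mg = 7.431 servings × $0.40 = $2.97.

$2.97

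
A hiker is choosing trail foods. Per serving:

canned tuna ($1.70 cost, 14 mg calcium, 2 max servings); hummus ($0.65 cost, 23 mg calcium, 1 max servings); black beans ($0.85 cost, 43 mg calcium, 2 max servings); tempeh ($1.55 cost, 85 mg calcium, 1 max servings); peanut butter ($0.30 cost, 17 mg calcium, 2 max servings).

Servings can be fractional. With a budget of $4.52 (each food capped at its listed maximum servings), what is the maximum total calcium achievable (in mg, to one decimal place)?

Calcium per dollar: peanut butter 56.67, tempeh 54.84, black beans 50.59, hummus 35.38, canned tuna 8.235.
Take 2 servings of peanut butter: spends $0.60, +34.0 mg calcium (running total 34.0 mg).
Take 1 serving of tempeh: spends $1.55, +85.0 mg calcium (running total 119.0 mg).
Take 2 servings of black beans: spends $1.70, +86.0 mg calcium (running total 205.0 mg).
Take 1 serving of hummus: spends $0.65, +23.0 mg calcium (running total 228.0 mg).
Take 0.01176 servings of canned tuna: spends $0.02, +0.2 mg calcium (running total 228.2 mg).
Greedy by best ratio exhausts the cost allowance optimally: 228.2 mg.

228.2 mg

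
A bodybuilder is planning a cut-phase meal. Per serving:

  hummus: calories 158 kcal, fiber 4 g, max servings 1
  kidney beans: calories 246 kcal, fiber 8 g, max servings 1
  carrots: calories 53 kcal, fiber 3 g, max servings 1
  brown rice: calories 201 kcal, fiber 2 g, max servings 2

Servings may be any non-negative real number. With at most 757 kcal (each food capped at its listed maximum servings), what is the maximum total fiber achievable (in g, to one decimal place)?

Fiber per kcal: carrots 0.0566, kidney beans 0.03252, hummus 0.02532, brown rice 0.00995.
Take 1 serving of carrots: uses 53 kcal, +3.0 g fiber (running total 3.0 g).
Take 1 serving of kidney beans: uses 246 kcal, +8.0 g fiber (running total 11.0 g).
Take 1 serving of hummus: uses 158 kcal, +4.0 g fiber (running total 15.0 g).
Take 1.493 servings of brown rice: uses 300 kcal, +3.0 g fiber (running total 18.0 g).
Greedy by best ratio exhausts the calories allowance optimally: 18.0 g.

18.0 g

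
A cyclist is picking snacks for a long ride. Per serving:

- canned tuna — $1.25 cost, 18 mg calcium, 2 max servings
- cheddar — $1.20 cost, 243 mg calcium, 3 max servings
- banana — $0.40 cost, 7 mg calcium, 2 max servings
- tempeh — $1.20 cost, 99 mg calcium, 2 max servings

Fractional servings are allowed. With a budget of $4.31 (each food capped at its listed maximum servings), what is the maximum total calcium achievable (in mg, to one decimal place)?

787.6 mg

Calcium per dollar: cheddar 202.5, tempeh 82.5, banana 17.5, canned tuna 14.4.
Take 3 servings of cheddar: spends $3.60, +729.0 mg calcium (running total 729.0 mg).
Take 0.5917 servings of tempeh: spends $0.71, +58.6 mg calcium (running total 787.6 mg).
Filling greedily by calcium-per-dollar is optimal for one linear limit, giving 787.6 mg.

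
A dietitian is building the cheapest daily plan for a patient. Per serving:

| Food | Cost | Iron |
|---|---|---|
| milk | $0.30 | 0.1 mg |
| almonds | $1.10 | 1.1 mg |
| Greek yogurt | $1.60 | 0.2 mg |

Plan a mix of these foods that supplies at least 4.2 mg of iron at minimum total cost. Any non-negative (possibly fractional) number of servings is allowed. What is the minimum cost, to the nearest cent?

$4.20

Cost per mg of iron: almonds $1.0000, milk $3.0000, Greek yogurt $8.0000.
With no serving limits, use only almonds: 4.2 mg / 1.1 mg = 3.818 servings × $1.10 = $4.20.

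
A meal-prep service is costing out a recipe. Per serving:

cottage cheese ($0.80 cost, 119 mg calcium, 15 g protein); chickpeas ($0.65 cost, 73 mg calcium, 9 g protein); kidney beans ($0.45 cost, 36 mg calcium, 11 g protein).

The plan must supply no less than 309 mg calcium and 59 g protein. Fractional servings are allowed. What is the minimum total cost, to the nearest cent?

$2.72

With two linear requirements the optimum uses one or two foods; enumerate the corners.
cottage cheese only: max(309/119, 59/15) = 3.933 servings → $3.15.
chickpeas only: max(309/73, 59/9) = 6.556 servings → $4.26.
kidney beans only: max(309/36, 59/11) = 8.583 servings → $3.86.
cottage cheese + chickpeas: intersection lies outside the first quadrant.
cottage cheese + kidney beans with both tight: 1.658 servings and 3.103 servings → $2.72.
chickpeas + kidney beans with both tight: 2.662 servings and 3.186 servings → $3.16.
So the least-cost plan costs $2.72.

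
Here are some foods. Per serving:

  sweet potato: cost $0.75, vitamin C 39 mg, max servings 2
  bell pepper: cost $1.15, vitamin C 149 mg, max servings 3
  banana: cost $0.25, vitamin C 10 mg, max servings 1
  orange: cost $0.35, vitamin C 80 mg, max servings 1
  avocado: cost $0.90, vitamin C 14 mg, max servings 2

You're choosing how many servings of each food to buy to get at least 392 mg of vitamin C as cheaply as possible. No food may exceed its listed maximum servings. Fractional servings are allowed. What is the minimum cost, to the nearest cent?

$2.76

Cost per mg of vitamin C: orange $0.0044, bell pepper $0.0077, sweet potato $0.0192, banana $0.0250, avocado $0.0643.
Take 1 serving of orange: +80.0 mg vitamin C for $0.35 (total $0.35, still need 312.0 mg).
Take 2.094 servings of bell pepper: +312.0 mg vitamin C for $2.41 (total $2.76, still need 0.0 mg).
Filling from the cheapest source first is optimal under one linear minimum: $2.76.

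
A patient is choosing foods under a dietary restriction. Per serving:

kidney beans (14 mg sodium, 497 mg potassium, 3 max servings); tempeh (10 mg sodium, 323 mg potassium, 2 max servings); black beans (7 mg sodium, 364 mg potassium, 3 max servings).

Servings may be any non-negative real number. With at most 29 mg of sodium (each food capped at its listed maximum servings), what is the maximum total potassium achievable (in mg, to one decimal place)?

1376.0 mg

Potassium per mg sodium: black beans 52, kidney beans 35.5, tempeh 32.3.
Take 3 servings of black beans: uses 21 mg sodium, +1092.0 mg potassium (running total 1092.0 mg).
Take 0.5714 servings of kidney beans: uses 8 mg sodium, +284.0 mg potassium (running total 1376.0 mg).
Filling greedily by potassium-per-mg sodium is optimal for one linear limit, giving 1376.0 mg.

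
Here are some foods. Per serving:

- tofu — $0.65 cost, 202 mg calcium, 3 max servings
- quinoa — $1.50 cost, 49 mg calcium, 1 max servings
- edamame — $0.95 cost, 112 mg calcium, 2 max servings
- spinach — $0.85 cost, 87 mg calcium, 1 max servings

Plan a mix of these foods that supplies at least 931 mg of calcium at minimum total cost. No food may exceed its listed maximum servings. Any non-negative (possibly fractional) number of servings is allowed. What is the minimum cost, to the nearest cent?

Cost per mg of calcium: tofu $0.0032, edamame $0.0085, spinach $0.0098, quinoa $0.0306.
Take 3 servings of tofu: +606.0 mg calcium for $1.95 (total $1.95, still need 325.0 mg).
Take 2 servings of edamame: +224.0 mg calcium for $1.90 (total $3.85, still need 101.0 mg).
Take 1 serving of spinach: +87.0 mg calcium for $0.85 (total $4.70, still need 14.0 mg).
Take 0.2857 servings of quinoa: +14.0 mg calcium for $0.43 (total $5.13, still need 0.0 mg).
Greedy by cheapest-per-mg is optimal for a single linear constraint, so the minimum cost is $5.13.

$5.13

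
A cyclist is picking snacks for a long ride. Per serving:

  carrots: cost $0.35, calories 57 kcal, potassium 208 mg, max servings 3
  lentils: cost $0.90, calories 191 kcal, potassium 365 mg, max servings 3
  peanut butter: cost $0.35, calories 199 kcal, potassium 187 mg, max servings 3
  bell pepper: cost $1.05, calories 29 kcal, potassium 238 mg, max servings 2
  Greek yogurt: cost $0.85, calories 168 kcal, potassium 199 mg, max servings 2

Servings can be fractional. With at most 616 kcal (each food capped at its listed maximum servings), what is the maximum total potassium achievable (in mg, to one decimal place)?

Potassium per kcal: bell pepper 8.207, carrots 3.649, lentils 1.911, Greek yogurt 1.185, peanut butter 0.9397.
Take 2 servings of bell pepper: uses 58 kcal, +476.0 mg potassium (running total 476.0 mg).
Take 3 servings of carrots: uses 171 kcal, +624.0 mg potassium (running total 1100.0 mg).
Take 2.026 servings of lentils: uses 387 kcal, +739.6 mg potassium (running total 1839.6 mg).
Greedy by best ratio exhausts the calories allowance optimally: 1839.6 mg.

1839.6 mg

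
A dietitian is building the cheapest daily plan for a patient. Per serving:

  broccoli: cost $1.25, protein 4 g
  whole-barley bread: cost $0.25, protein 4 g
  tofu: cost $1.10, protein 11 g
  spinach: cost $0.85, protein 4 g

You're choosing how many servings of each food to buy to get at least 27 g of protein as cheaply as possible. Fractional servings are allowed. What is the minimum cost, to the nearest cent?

$1.69

Cost per g of protein: whole-barley bread $0.0625, tofu $0.1000, spinach $0.2125, broccoli $0.3125.
With no serving limits, use only whole-barley bread: 27 g / 4 g = 6.75 servings × $0.25 = $1.69.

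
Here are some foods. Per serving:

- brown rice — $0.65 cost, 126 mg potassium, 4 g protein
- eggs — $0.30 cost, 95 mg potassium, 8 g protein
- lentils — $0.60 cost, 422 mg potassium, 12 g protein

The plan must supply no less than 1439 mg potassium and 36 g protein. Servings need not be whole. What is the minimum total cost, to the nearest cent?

$2.05

With two linear requirements the optimum uses one or two foods; enumerate the corners.
brown rice only: max(1439/126, 36/4) = 11.42 servings → $7.42.
eggs only: max(1439/95, 36/8) = 15.15 servings → $4.54.
lentils only: max(1439/422, 36/12) = 3.41 servings → $2.05.
brown rice + eggs: the both-tight solution has a negative serving — not a feasible corner.
brown rice + lentils: the both-tight solution has a negative serving — not a feasible corner.
eggs + lentils with both targets exact would need a negative amount; discard.
Cheapest feasible corner: $2.05.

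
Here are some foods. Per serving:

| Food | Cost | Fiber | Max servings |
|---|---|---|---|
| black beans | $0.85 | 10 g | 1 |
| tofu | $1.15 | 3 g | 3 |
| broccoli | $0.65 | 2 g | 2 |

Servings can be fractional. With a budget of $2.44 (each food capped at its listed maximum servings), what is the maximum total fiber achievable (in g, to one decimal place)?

14.8 g

Fiber per dollar: black beans 11.76, broccoli 3.077, tofu 2.609.
Take 1 serving of black beans: spends $0.85, +10.0 g fiber (running total 10.0 g).
Take 2 servings of broccoli: spends $1.30, +4.0 g fiber (running total 14.0 g).
Take 0.2522 servings of tofu: spends $0.29, +0.8 g fiber (running total 14.8 g).
Filling greedily by fiber-per-dollar is optimal for one linear limit, giving 14.8 g.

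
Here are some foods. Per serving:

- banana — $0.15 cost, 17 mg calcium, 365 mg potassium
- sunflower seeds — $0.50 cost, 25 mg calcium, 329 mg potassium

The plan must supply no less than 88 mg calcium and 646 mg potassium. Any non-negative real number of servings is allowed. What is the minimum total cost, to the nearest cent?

$0.78

Two binding constraints pin down two serving amounts, so the optimal mix uses at most two foods. The candidates are each food alone (scaled to the tighter of calcium/potassium) and each pair with both constraints tight.
banana only: max(88/17, 646/365) = 5.176 servings → $0.78.
sunflower seeds only: max(88/25, 646/329) = 3.52 servings → $1.76.
banana + sunflower seeds with both targets exact would need a negative amount; discard.
Cheapest feasible corner: $0.78.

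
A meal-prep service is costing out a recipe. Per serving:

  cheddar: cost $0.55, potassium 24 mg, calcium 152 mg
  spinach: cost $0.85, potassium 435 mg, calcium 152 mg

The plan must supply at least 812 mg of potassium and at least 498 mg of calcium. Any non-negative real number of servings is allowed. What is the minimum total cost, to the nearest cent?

$2.34

With two linear requirements the optimum uses one or two foods; enumerate the corners.
cheddar only: max(812/24, 498/152) = 33.83 servings → $18.61.
spinach only: max(812/435, 498/152) = 3.276 servings → $2.78.
cheddar + spinach with both tight: 1.492 servings and 1.784 servings → $2.34.
Cheapest feasible corner: $2.34.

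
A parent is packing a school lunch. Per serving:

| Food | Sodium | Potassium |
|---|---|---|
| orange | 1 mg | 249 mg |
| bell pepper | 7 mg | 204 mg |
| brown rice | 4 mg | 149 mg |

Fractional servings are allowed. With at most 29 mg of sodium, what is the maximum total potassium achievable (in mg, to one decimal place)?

7221.0 mg

Potassium per mg sodium: orange 249, brown rice 37.25, bell pepper 29.14.
With no serving limits, spend the whole sodium allowance on orange: 29 mg / 1 mg × 249 mg = 7221.0 mg.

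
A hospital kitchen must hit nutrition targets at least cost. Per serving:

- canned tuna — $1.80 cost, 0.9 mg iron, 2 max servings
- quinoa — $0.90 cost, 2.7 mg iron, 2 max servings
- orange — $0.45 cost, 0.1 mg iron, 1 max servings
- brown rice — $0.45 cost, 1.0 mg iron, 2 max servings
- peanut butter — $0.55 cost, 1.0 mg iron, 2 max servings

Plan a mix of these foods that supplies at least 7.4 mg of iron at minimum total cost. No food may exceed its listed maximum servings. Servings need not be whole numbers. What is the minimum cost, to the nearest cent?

Cost per mg of iron: quinoa $0.3333, brown rice $0.4500, peanut butter $0.5500, canned tuna $2.0000, orange $4.5000.
Take 2 servings of quinoa: +5.4 mg iron for $1.80 (total $1.80, still need 2.0 mg).
Take 2 servings of brown rice: +2.0 mg iron for $0.90 (total $2.70, still need 0.0 mg).
Filling from the cheapest source first is optimal under one linear minimum: $2.70.

$2.70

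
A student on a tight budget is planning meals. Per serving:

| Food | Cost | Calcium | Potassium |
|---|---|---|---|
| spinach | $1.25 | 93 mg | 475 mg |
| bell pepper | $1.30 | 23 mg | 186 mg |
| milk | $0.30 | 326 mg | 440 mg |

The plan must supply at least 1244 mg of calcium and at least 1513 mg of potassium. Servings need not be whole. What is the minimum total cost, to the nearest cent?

$1.14

For a min-cost LP with two ≥-constraints, a basic feasible solution has at most two positive variables.
spinach only: max(1244/93, 1513/475) = 13.38 servings → $16.72.
bell pepper only: max(1244/23, 1513/186) = 54.09 servings → $70.31.
milk only: max(1244/326, 1513/440) = 3.816 servings → $1.14.
spinach + bell pepper: intersection lies outside the first quadrant.
spinach + milk with both targets exact would need a negative amount; discard.
bell pepper + milk: the both-tight solution has a negative serving — not a feasible corner.
The minimum over all feasible corners is $1.14.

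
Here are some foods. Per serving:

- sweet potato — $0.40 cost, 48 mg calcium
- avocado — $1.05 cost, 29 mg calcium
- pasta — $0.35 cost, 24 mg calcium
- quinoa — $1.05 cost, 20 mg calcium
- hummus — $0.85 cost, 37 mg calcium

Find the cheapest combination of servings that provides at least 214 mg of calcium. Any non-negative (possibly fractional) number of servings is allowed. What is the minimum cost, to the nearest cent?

$1.78

Cost per mg of calcium: sweet potato $0.0083, pasta $0.0146, hummus $0.0230, avocado $0.0362, quinoa $0.0525.
With no serving limits, use only sweet potato: 214 mg / 48 mg = 4.458 servings × $0.40 = $1.78.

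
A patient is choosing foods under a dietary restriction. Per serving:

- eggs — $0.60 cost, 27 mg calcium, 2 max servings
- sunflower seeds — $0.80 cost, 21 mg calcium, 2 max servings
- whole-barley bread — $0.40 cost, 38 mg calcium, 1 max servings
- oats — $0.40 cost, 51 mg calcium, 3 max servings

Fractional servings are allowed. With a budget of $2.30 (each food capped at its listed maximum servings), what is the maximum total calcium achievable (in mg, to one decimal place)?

Calcium per dollar: oats 127.5, whole-barley bread 95, eggs 45, sunflower seeds 26.25.
Take 3 servings of oats: spends $1.20, +153.0 mg calcium (running total 153.0 mg).
Take 1 serving of whole-barley bread: spends $0.40, +38.0 mg calcium (running total 191.0 mg).
Take 1.167 servings of eggs: spends $0.70, +31.5 mg calcium (running total 222.5 mg).
Filling greedily by calcium-per-dollar is optimal for one linear limit, giving 222.5 mg.

222.5 mg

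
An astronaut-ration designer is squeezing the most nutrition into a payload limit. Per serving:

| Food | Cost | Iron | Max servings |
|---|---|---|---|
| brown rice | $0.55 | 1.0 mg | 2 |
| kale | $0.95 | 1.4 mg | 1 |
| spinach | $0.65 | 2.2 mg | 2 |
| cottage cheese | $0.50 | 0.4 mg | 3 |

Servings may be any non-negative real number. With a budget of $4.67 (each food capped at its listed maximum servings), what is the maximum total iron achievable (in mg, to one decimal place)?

Iron per dollar: spinach 3.385, brown rice 1.818, kale 1.474, cottage cheese 0.8.
Take 2 servings of spinach: spends $1.30, +4.4 mg iron (running total 4.4 mg).
Take 2 servings of brown rice: spends $1.10, +2.0 mg iron (running total 6.4 mg).
Take 1 serving of kale: spends $0.95, +1.4 mg iron (running total 7.8 mg).
Take 2.64 servings of cottage cheese: spends $1.32, +1.1 mg iron (running total 8.9 mg).
Greedy by best ratio exhausts the cost allowance optimally: 8.9 mg.

8.9 mg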